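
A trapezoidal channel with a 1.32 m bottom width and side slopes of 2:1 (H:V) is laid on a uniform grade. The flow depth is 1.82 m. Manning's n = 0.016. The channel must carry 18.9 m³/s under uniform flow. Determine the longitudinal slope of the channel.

S = 0.00119

With bottom width b = 1.32 m and side slope z = 2: A = (b + zy)y = (1.32 + 2×1.82)×1.82 = 9.027 m²; P = b + 2y√(1+z²) = 1.32 + 2×1.82×2.236 = 9.459 m.
Hydraulic radius R = A/P = 9.027/9.459 = 0.9543 m.
From Manning's equation, S = [nQ / (1 A R^(2/3))]² = [0.016 × 18.9 / (1 × 9.027 × 0.9543^(2/3))]² = 0.00119.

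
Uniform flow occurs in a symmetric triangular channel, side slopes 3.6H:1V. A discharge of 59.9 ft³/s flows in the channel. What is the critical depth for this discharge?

y_c = 1.77 ft

At critical depth, Q² T / (g A³) = 1, i.e. A³/T = Q²/g = 59.9²/32.2 = 111.4.
Try y = 1.54 ft: A³/T = 56.13 — short.
Try y = 2.2 ft: A³/T = 334 — over.
Try y = 1.77 ft: A³/T = 112.6 — ≈ 111.4.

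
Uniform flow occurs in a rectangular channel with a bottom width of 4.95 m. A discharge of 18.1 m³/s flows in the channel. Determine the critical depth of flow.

For a rectangular channel, critical depth y_c = (q²/g)^(1/3) where q = Q/b = 18.1/4.95 = 3.657 m²/s.
So y_c = (3.657²/9.81)^(1/3) = 1.11 m.

y_c = 1.11 m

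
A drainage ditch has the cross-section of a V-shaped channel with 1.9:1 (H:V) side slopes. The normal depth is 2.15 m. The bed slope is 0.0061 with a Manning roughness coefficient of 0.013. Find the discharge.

Q = 51 m³/s

For a triangular section with side slope z = 1.9: A = zy² = 1.9×2.15² = 8.783 m²; P = 2y√(1+z²) = 2×2.15×2.147 = 9.232 m.
Hydraulic radius R = A/P = 8.783/9.232 = 0.9513 m.
Manning's equation: Q = (1/n) A R^(2/3) S^(1/2) = (1/0.013) × 8.783 × 0.9513^(2/3) × 0.0061^(1/2) = 51 m³/s.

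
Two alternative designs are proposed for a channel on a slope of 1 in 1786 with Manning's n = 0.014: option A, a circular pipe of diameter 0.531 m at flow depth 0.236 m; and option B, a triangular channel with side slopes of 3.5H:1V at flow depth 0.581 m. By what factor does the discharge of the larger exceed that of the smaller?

Channel A: For a circular section of diameter D = 0.531 m at depth y = 0.236 m, the central angle is θ = 2 arccos(1 − 2y/D) = 2.919 rad. Then A = (D²/8)(θ − sin θ) = 0.09509 m² and P = Dθ/2 = 0.775 m. Hydraulic radius R = A/P = 0.09509/0.775 = 0.1227 m. Q_A = (1/0.014)·0.09509·0.1227^(2/3)·√0.0005599 = 0.03969 m³/s.
Channel B: For a triangular section with side slope z = 3.5: A = zy² = 3.5×0.581² = 1.181 m²; P = 2y√(1+z²) = 2×0.581×3.64 = 4.23 m. Hydraulic radius R = A/P = 1.181/4.23 = 0.2793 m. Q_B = (1/0.014)·1.181·0.2793^(2/3)·√0.0005599 = 0.8533 m³/s.
The larger discharge is 0.8533 m³/s and the smaller is 0.03969 m³/s; the ratio is 21.5.

21.5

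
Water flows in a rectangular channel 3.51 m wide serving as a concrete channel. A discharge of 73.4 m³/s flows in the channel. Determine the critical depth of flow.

For a rectangular channel, critical depth y_c = (q²/g)^(1/3) where q = Q/b = 73.4/3.51 = 20.91 m²/s.
So y_c = (20.91²/9.81)^(1/3) = 3.55 m.

y_c = 3.55 m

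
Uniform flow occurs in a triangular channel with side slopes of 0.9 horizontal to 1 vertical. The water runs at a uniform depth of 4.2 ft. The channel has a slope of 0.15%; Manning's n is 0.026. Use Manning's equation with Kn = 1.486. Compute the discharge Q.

For a triangular section with side slope z = 0.9: A = zy² = 0.9×4.2² = 15.88 ft²; P = 2y√(1+z²) = 2×4.2×1.345 = 11.3 ft.
Hydraulic radius R = A/P = 15.88/11.3 = 1.405 ft.
Manning's equation: Q = (1.486/n) A R^(2/3) S^(1/2) = (1.486/0.026) × 15.88 × 1.405^(2/3) × 0.0015^(1/2) = 44.1 ft³/s.

Q = 44.1 ft³/s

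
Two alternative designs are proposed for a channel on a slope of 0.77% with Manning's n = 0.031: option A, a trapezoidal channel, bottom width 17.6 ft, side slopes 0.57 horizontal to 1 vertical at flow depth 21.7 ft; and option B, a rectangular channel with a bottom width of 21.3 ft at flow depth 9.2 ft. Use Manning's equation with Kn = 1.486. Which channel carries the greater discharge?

channel A

Channel A: With bottom width b = 17.6 ft and side slope z = 0.57: A = (b + zy)y = (17.6 + 0.57×21.7)×21.7 = 650.3 ft²; P = b + 2y√(1+z²) = 17.6 + 2×21.7×1.151 = 67.56 ft. Hydraulic radius R = A/P = 650.3/67.56 = 9.627 ft. Q_A = (1.486/0.031)·650.3·9.627^(2/3)·√0.0077 = 12380 ft³/s.
Channel B: Flow area A = b·y = 21.3 × 9.2 = 196 ft². Wetted perimeter P = b + 2y = 21.3 + 2×9.2 = 39.7 ft. Hydraulic radius R = A/P = 196/39.7 = 4.936 ft. Q_B = (1.486/0.031)·196·4.936^(2/3)·√0.0077 = 2390 ft³/s.
Q_A = 12380 ft³/s vs Q_B = 2390 ft³/s, so channel A carries more.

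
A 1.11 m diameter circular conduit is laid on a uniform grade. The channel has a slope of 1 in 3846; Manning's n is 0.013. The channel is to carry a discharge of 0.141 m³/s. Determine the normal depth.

Manning's equation rearranged: A R^(2/3) = nQ / (1·√S) = 0.013 × 0.141 / (√0.00026) = 0.1137.
At y = 0.503 m: A R^(2/3) = 0.1736 — high.
At y = 0.399 m: A R^(2/3) = 0.1138 — matches.

y_n = 0.399 m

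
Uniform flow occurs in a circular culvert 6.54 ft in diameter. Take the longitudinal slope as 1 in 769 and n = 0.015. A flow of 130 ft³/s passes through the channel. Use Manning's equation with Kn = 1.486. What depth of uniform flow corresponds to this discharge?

y_n = 4.35 ft

Manning's equation rearranged: A R^(2/3) = nQ / (1.486·√S) = 0.015 × 130 / (1.486 × √0.0013) = 36.39.
Try y = 3.57 ft: A R^(2/3) = 26.98 — too small.
Try y = 4.82 ft: A R^(2/3) = 41.64 — too large.
Try y = 4.35 ft: A R^(2/3) = 36.43 — close enough.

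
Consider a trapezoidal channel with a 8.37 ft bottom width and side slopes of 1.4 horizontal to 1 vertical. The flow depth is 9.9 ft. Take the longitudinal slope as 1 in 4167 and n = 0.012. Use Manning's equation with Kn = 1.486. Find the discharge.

Q = 1260 ft³/s

With bottom width b = 8.37 ft and side slope z = 1.4: A = (b + zy)y = (8.37 + 1.4×9.9)×9.9 = 220.1 ft²; P = b + 2y√(1+z²) = 8.37 + 2×9.9×1.72 = 42.44 ft.
Hydraulic radius R = A/P = 220.1/42.44 = 5.186 ft.
Manning's equation: Q = (1.486/n) A R^(2/3) S^(1/2) = (1.486/0.012) × 220.1 × 5.186^(2/3) × 0.00024^(1/2) = 1260 ft³/s.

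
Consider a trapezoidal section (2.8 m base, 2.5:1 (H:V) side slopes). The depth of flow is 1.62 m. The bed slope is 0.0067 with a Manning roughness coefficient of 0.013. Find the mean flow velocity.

V = 6.14 m/s

With bottom width b = 2.8 m and side slope z = 2.5: A = (b + zy)y = (2.8 + 2.5×1.62)×1.62 = 11.1 m²; P = b + 2y√(1+z²) = 2.8 + 2×1.62×2.693 = 11.52 m.
Hydraulic radius R = A/P = 11.1/11.52 = 0.9629 m.
From Manning's equation, V = (1/n) R^(2/3) S^(1/2) = (1/0.013) × 0.9629^(2/3) × 0.0067^(1/2) = 6.14 m/s.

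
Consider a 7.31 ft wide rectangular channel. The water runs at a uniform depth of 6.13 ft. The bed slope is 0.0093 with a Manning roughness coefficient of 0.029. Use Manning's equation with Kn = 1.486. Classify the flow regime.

subcritical

Flow area A = b·y = 7.31 × 6.13 = 44.81 ft². Wetted perimeter P = b + 2y = 7.31 + 2×6.13 = 19.57 ft.
Hydraulic radius R = A/P = 44.81/19.57 = 2.29 ft.
V = (1.486/n) R^(2/3) √S = (1.486/0.029) × 2.29^(2/3) × √0.0093 = 8.585 ft/s. Hydraulic depth D_h = A/T = 44.81/7.31 = 6.13 ft.
Froude number Fr = V/√(g·D_h) = 8.585/√(32.2×6.13) = 0.611, which is less than 1, so the flow is subcritical.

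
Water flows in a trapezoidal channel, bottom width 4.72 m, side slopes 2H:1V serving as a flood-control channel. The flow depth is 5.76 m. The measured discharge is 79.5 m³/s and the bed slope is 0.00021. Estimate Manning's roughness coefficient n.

With bottom width b = 4.72 m and side slope z = 2: A = (b + zy)y = (4.72 + 2×5.76)×5.76 = 93.54 m²; P = b + 2y√(1+z²) = 4.72 + 2×5.76×2.236 = 30.48 m.
Hydraulic radius R = A/P = 93.54/30.48 = 3.069 m.
Rearranging Manning's equation: n = (1/Q) A R^(2/3) S^(1/2) = (1/79.5) × 93.54 × 3.069^(2/3) × √0.00021 = 0.036.

n = 0.036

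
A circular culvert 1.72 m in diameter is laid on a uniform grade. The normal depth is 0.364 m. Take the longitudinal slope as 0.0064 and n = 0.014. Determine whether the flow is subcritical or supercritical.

supercritical

For a circular section of diameter D = 1.72 m at depth y = 0.364 m, the central angle is θ = 2 arccos(1 − 2y/D) = 1.912 rad. Then A = (D²/8)(θ − sin θ) = 0.3586 m² and P = Dθ/2 = 1.644 m.
Hydraulic radius R = A/P = 0.3586/1.644 = 0.2181 m.
V = (1/n) R^(2/3) √S = (1/0.014) × 0.2181^(2/3) × √0.0064 = 2.07 m/s. Hydraulic depth D_h = A/T = 0.3586/1.405 = 0.2552 m.
Froude number Fr = V/√(g·D_h) = 2.07/√(9.81×0.2552) = 1.31, which is greater than 1, so the flow is supercritical.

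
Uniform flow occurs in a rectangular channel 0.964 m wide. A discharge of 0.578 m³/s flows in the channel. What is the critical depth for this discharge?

y_c = 0.332 m

For a rectangular channel, critical depth y_c = (q²/g)^(1/3) where q = Q/b = 0.578/0.964 = 0.5996 m²/s.
So y_c = (0.5996²/9.81)^(1/3) = 0.332 m.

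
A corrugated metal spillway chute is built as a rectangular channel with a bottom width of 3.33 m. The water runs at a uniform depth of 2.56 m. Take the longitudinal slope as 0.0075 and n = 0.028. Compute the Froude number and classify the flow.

subcritical

Flow area A = b·y = 3.33 × 2.56 = 8.525 m². Wetted perimeter P = b + 2y = 3.33 + 2×2.56 = 8.45 m.
Hydraulic radius R = A/P = 8.525/8.45 = 1.009 m.
V = (1/n) R^(2/3) √S = (1/0.028) × 1.009^(2/3) × √0.0075 = 3.111 m/s. Hydraulic depth D_h = A/T = 8.525/3.33 = 2.56 m.
Froude number Fr = V/√(g·D_h) = 3.111/√(9.81×2.56) = 0.621, which is less than 1, so the flow is subcritical.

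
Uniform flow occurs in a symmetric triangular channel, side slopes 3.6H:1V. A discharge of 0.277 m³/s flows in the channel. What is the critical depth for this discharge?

y_c = 0.261 m

At critical depth, Q² T / (g A³) = 1, i.e. A³/T = Q²/g = 0.277²/9.81 = 0.007822.
At y = 0.229 m: A³/T = 0.004081 — too small.
At y = 0.261 m: A³/T = 0.007848 — ≈ 0.007822.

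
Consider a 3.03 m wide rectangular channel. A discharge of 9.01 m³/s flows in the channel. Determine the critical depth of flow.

y_c = 0.966 m

For a rectangular channel, critical depth y_c = (q²/g)^(1/3) where q = Q/b = 9.01/3.03 = 2.974 m²/s.
So y_c = (2.974²/9.81)^(1/3) = 0.966 m.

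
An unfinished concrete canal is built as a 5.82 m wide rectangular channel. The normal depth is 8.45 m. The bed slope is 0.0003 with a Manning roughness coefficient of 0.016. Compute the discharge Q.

Q = 89.1 m³/s

Flow area A = b·y = 5.82 × 8.45 = 49.18 m². Wetted perimeter P = b + 2y = 5.82 + 2×8.45 = 22.72 m.
Hydraulic radius R = A/P = 49.18/22.72 = 2.165 m.
Manning's equation: Q = (1/n) A R^(2/3) S^(1/2) = (1/0.016) × 49.18 × 2.165^(2/3) × 0.0003^(1/2) = 89.1 m³/s.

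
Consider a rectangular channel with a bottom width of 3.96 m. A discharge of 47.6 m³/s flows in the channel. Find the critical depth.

y_c = 2.45 m

For a rectangular channel, critical depth y_c = (q²/g)^(1/3) where q = Q/b = 47.6/3.96 = 12.02 m²/s.
So y_c = (12.02²/9.81)^(1/3) = 2.45 m.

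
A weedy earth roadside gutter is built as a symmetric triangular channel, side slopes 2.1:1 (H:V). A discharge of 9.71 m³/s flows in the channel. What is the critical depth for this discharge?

At critical depth, Q² T / (g A³) = 1, i.e. A³/T = Q²/g = 9.71²/9.81 = 9.611.
At y = 1.7 m: A³/T = 31.31 — high.
At y = 0.949 m: A³/T = 1.697 — low.
At y = 1.34 m: A³/T = 9.526 — ≈ 9.611.

y_c = 1.34 m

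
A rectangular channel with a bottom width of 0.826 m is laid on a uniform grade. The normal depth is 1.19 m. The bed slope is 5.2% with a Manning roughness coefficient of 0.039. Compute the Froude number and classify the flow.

subcritical

Flow area A = b·y = 0.826 × 1.19 = 0.9829 m². Wetted perimeter P = b + 2y = 0.826 + 2×1.19 = 3.206 m.
Hydraulic radius R = A/P = 0.9829/3.206 = 0.3066 m.
V = (1/n) R^(2/3) √S = (1/0.039) × 0.3066^(2/3) × √0.052 = 2.659 m/s. Hydraulic depth D_h = A/T = 0.9829/0.826 = 1.19 m.
Froude number Fr = V/√(g·D_h) = 2.659/√(9.81×1.19) = 0.778, which is less than 1, so the flow is subcritical.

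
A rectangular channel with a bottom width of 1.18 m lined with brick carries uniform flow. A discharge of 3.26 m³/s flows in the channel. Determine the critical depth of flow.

For a rectangular channel, critical depth y_c = (q²/g)^(1/3) where q = Q/b = 3.26/1.18 = 2.763 m²/s.
So y_c = (2.763²/9.81)^(1/3) = 0.92 m.

y_c = 0.92 m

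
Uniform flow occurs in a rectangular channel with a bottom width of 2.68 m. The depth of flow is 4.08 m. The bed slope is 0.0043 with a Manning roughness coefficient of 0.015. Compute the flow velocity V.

Flow area A = b·y = 2.68 × 4.08 = 10.93 m². Wetted perimeter P = b + 2y = 2.68 + 2×4.08 = 10.84 m.
Hydraulic radius R = A/P = 10.93/10.84 = 1.009 m.
From Manning's equation, V = (1/n) R^(2/3) S^(1/2) = (1/0.015) × 1.009^(2/3) × 0.0043^(1/2) = 4.4 m/s.

V = 4.4 m/s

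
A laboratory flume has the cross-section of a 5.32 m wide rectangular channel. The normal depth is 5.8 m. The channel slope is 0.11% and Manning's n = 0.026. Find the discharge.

Q = 58.8 m³/s

Flow area A = b·y = 5.32 × 5.8 = 30.86 m². Wetted perimeter P = b + 2y = 5.32 + 2×5.8 = 16.92 m.
Hydraulic radius R = A/P = 30.86/16.92 = 1.824 m.
Manning's equation: Q = (1/n) A R^(2/3) S^(1/2) = (1/0.026) × 30.86 × 1.824^(2/3) × 0.0011^(1/2) = 58.8 m³/s.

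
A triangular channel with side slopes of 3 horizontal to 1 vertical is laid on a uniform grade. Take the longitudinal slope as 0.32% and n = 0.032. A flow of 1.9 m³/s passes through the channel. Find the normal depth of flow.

Manning's equation rearranged: A R^(2/3) = nQ / (1·√S) = 0.032 × 1.9 / (√0.0032) = 1.075.
Try y = 0.901 m: A R^(2/3) = 1.382 — over.
Try y = 0.575 m: A R^(2/3) = 0.4172 — short.
Try y = 0.82 m: A R^(2/3) = 1.075 — close enough.

y_n = 0.82 m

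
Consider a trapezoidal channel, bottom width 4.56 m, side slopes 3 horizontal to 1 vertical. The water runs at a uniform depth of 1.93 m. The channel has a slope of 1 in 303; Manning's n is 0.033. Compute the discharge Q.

With bottom width b = 4.56 m and side slope z = 3: A = (b + zy)y = (4.56 + 3×1.93)×1.93 = 19.98 m²; P = b + 2y√(1+z²) = 4.56 + 2×1.93×3.162 = 16.77 m.
Hydraulic radius R = A/P = 19.98/16.77 = 1.191 m.
Manning's equation: Q = (1/n) A R^(2/3) S^(1/2) = (1/0.033) × 19.98 × 1.191^(2/3) × 0.0033^(1/2) = 39.1 m³/s.

Q = 39.1 m³/s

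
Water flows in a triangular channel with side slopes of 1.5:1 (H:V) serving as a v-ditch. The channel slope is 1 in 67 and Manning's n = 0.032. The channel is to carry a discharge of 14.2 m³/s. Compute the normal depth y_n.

y_n = 1.75 m

Manning's equation rearranged: A R^(2/3) = nQ / (1·√S) = 0.032 × 14.2 / (√0.01493) = 3.719.
At y = 1.36 m: A R^(2/3) = 1.898 — short.
At y = 1.75 m: A R^(2/3) = 3.718 — matches.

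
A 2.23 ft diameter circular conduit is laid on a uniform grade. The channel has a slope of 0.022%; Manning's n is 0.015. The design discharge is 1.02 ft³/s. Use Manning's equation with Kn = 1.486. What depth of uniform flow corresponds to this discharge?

y_n = 0.78 ft

Manning's equation rearranged: A R^(2/3) = nQ / (1.486·√S) = 0.015 × 1.02 / (1.486 × √0.00022) = 0.6942.
Trying y = 0.871 ft: A R^(2/3) = 0.8534 — over.
Trying y = 0.532 ft: A R^(2/3) = 0.3302 — short.
Trying y = 0.78 ft: A R^(2/3) = 0.6948 — ≈ 0.6942.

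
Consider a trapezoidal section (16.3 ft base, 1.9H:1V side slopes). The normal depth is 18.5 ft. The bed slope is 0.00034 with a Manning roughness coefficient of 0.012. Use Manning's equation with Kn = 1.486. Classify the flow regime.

With bottom width b = 16.3 ft and side slope z = 1.9: A = (b + zy)y = (16.3 + 1.9×18.5)×18.5 = 951.8 ft²; P = b + 2y√(1+z²) = 16.3 + 2×18.5×2.147 = 95.74 ft.
Hydraulic radius R = A/P = 951.8/95.74 = 9.942 ft.
V = (1.486/n) R^(2/3) √S = (1.486/0.012) × 9.942^(2/3) × √0.00034 = 10.56 ft/s. Hydraulic depth D_h = A/T = 951.8/86.6 = 10.99 ft.
Froude number Fr = V/√(g·D_h) = 10.56/√(32.2×10.99) = 0.561, which is less than 1, so the flow is subcritical.

subcritical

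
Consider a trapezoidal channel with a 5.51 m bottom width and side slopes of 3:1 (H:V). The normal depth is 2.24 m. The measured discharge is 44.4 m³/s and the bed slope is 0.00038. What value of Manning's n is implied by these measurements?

n = 0.015

With bottom width b = 5.51 m and side slope z = 3: A = (b + zy)y = (5.51 + 3×2.24)×2.24 = 27.4 m²; P = b + 2y√(1+z²) = 5.51 + 2×2.24×3.162 = 19.68 m.
Hydraulic radius R = A/P = 27.4/19.68 = 1.392 m.
Rearranging Manning's equation: n = (1/Q) A R^(2/3) S^(1/2) = (1/44.4) × 27.4 × 1.392^(2/3) × √0.00038 = 0.015.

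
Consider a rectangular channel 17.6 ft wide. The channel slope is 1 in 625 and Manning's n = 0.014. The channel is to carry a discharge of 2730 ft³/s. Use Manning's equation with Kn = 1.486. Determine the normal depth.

y_n = 12.3 ft

Manning's equation rearranged: A R^(2/3) = nQ / (1.486·√S) = 0.014 × 2730 / (1.486 × √0.0016) = 643.
Try y = 14.6 ft: A R^(2/3) = 799.7 — too large.
Try y = 11 ft: A R^(2/3) = 557.7 — too small.
Try y = 12.3 ft: A R^(2/3) = 643.9 — close enough.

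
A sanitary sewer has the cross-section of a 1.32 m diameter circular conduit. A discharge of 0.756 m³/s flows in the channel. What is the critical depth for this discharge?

At critical depth, Q² T / (g A³) = 1, i.e. A³/T = Q²/g = 0.756²/9.81 = 0.05826.
At y = 0.391 m: A³/T = 0.03239 — too small.
At y = 0.455 m: A³/T = 0.05823 — close enough.

y_c = 0.455 m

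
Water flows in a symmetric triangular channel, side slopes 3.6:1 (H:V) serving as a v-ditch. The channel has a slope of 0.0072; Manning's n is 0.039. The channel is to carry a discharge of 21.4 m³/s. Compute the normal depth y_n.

Manning's equation rearranged: A R^(2/3) = nQ / (1·√S) = 0.039 × 21.4 / (√0.0072) = 9.836.
At y = 1.94 m: A R^(2/3) = 12.95 — high.
At y = 1.42 m: A R^(2/3) = 5.636 — low.
At y = 1.75 m: A R^(2/3) = 9.839 — matches.

y_n = 1.75 m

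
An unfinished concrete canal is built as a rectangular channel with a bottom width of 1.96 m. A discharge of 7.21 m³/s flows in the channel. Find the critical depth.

y_c = 1.11 m

For a rectangular channel, critical depth y_c = (q²/g)^(1/3) where q = Q/b = 7.21/1.96 = 3.679 m²/s.
So y_c = (3.679²/9.81)^(1/3) = 1.11 m.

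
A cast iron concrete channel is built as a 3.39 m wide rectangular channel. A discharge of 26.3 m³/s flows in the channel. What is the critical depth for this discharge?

y_c = 1.83 m

For a rectangular channel, critical depth y_c = (q²/g)^(1/3) where q = Q/b = 26.3/3.39 = 7.758 m²/s.
So y_c = (7.758²/9.81)^(1/3) = 1.83 m.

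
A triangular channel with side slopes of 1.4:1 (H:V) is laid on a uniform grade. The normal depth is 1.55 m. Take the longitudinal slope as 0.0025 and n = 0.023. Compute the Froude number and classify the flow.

subcritical

For a triangular section with side slope z = 1.4: A = zy² = 1.4×1.55² = 3.364 m²; P = 2y√(1+z²) = 2×1.55×1.72 = 5.333 m.
Hydraulic radius R = A/P = 3.364/5.333 = 0.6306 m.
V = (1/n) R^(2/3) √S = (1/0.023) × 0.6306^(2/3) × √0.0025 = 1.599 m/s. Hydraulic depth D_h = A/T = 3.364/4.34 = 0.775 m.
Froude number Fr = V/√(g·D_h) = 1.599/√(9.81×0.775) = 0.58, which is less than 1, so the flow is subcritical.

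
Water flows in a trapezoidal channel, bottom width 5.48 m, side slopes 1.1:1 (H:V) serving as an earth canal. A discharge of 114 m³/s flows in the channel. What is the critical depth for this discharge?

At critical depth, Q² T / (g A³) = 1, i.e. A³/T = Q²/g = 114²/9.81 = 1325.
At y = 3.54 m: A³/T = 2754 — too large.
At y = 2.47 m: A³/T = 760.5 — too small.
At y = 2.89 m: A³/T = 1324 — close enough.

y_c = 2.89 m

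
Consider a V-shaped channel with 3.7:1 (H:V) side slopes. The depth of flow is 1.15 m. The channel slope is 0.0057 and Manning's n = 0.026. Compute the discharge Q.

Q = 9.6 m³/s

For a triangular section with side slope z = 3.7: A = zy² = 3.7×1.15² = 4.893 m²; P = 2y√(1+z²) = 2×1.15×3.833 = 8.815 m.
Hydraulic radius R = A/P = 4.893/8.815 = 0.5551 m.
Manning's equation: Q = (1/n) A R^(2/3) S^(1/2) = (1/0.026) × 4.893 × 0.5551^(2/3) × 0.0057^(1/2) = 9.6 m³/s.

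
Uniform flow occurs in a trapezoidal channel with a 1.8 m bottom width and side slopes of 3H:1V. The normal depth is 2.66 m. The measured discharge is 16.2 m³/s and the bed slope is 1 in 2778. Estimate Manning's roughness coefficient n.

n = 0.0381

With bottom width b = 1.8 m and side slope z = 3: A = (b + zy)y = (1.8 + 3×2.66)×2.66 = 26.01 m²; P = b + 2y√(1+z²) = 1.8 + 2×2.66×3.162 = 18.62 m.
Hydraulic radius R = A/P = 26.01/18.62 = 1.397 m.
Rearranging Manning's equation: n = (1/Q) A R^(2/3) S^(1/2) = (1/16.2) × 26.01 × 1.397^(2/3) × √0.00036 = 0.0381.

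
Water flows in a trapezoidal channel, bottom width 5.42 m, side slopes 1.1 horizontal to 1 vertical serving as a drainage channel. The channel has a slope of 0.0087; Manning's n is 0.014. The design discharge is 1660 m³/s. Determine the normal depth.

Manning's equation rearranged: A R^(2/3) = nQ / (1·√S) = 0.014 × 1660 / (√0.0087) = 249.2.
Trying y = 6.48 m: A R^(2/3) = 180 — too small.
Trying y = 8.78 m: A R^(2/3) = 344.6 — too large.
Trying y = 7.56 m: A R^(2/3) = 249.4 — ≈ 249.2.

y_n = 7.56 m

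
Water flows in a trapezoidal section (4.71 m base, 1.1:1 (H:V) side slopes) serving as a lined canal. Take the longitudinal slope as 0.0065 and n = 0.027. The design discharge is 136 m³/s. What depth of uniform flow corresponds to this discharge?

Manning's equation rearranged: A R^(2/3) = nQ / (1·√S) = 0.027 × 136 / (√0.0065) = 45.55.
Try y = 3.78 m: A R^(2/3) = 55 — over.
Try y = 2.35 m: A R^(2/3) = 22.12 — short.
Try y = 3.43 m: A R^(2/3) = 45.44 — close enough.

y_n = 3.43 m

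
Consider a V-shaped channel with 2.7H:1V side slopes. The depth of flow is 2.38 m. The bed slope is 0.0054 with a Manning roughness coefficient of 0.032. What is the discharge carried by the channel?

Q = 37.8 m³/s

For a triangular section with side slope z = 2.7: A = zy² = 2.7×2.38² = 15.29 m²; P = 2y√(1+z²) = 2×2.38×2.879 = 13.71 m.
Hydraulic radius R = A/P = 15.29/13.71 = 1.116 m.
Manning's equation: Q = (1/n) A R^(2/3) S^(1/2) = (1/0.032) × 15.29 × 1.116^(2/3) × 0.0054^(1/2) = 37.8 m³/s.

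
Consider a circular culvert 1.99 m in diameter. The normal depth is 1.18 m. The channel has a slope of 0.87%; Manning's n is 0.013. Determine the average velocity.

V = 4.81 m/s

For a circular section of diameter D = 1.99 m at depth y = 1.18 m, the central angle is θ = 2 arccos(1 − 2y/D) = 3.516 rad. Then A = (D²/8)(θ − sin θ) = 1.921 m² and P = Dθ/2 = 3.498 m.
Hydraulic radius R = A/P = 1.921/3.498 = 0.5492 m.
From Manning's equation, V = (1/n) R^(2/3) S^(1/2) = (1/0.013) × 0.5492^(2/3) × 0.0087^(1/2) = 4.81 m/s.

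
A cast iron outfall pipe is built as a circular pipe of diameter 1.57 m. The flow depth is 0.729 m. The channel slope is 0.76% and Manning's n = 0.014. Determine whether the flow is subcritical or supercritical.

supercritical

For a circular section of diameter D = 1.57 m at depth y = 0.729 m, the central angle is θ = 2 arccos(1 − 2y/D) = 2.999 rad. Then A = (D²/8)(θ − sin θ) = 0.8801 m² and P = Dθ/2 = 2.354 m.
Hydraulic radius R = A/P = 0.8801/2.354 = 0.3739 m.
V = (1/n) R^(2/3) √S = (1/0.014) × 0.3739^(2/3) × √0.0076 = 3.232 m/s. Hydraulic depth D_h = A/T = 0.8801/1.566 = 0.562 m.
Froude number Fr = V/√(g·D_h) = 3.232/√(9.81×0.562) = 1.38, which is greater than 1, so the flow is supercritical.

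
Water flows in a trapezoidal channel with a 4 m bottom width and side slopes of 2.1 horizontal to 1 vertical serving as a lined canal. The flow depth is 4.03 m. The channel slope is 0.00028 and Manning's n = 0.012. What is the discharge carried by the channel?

Q = 119 m³/s

With bottom width b = 4 m and side slope z = 2.1: A = (b + zy)y = (4 + 2.1×4.03)×4.03 = 50.23 m²; P = b + 2y√(1+z²) = 4 + 2×4.03×2.326 = 22.75 m.
Hydraulic radius R = A/P = 50.23/22.75 = 2.208 m.
Manning's equation: Q = (1/n) A R^(2/3) S^(1/2) = (1/0.012) × 50.23 × 2.208^(2/3) × 0.00028^(1/2) = 119 m³/s.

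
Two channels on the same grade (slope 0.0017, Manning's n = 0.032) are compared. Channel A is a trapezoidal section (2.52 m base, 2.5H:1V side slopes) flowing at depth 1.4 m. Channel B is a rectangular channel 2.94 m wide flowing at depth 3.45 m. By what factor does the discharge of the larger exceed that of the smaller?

Channel A: With bottom width b = 2.52 m and side slope z = 2.5: A = (b + zy)y = (2.52 + 2.5×1.4)×1.4 = 8.428 m²; P = b + 2y√(1+z²) = 2.52 + 2×1.4×2.693 = 10.06 m. Hydraulic radius R = A/P = 8.428/10.06 = 0.8378 m. Q_A = (1/0.032)·8.428·0.8378^(2/3)·√0.0017 = 9.651 m³/s.
Channel B: Flow area A = b·y = 2.94 × 3.45 = 10.14 m². Wetted perimeter P = b + 2y = 2.94 + 2×3.45 = 9.84 m. Hydraulic radius R = A/P = 10.14/9.84 = 1.031 m. Q_B = (1/0.032)·10.14·1.031^(2/3)·√0.0017 = 13.34 m³/s.
The larger discharge is 13.34 m³/s and the smaller is 9.651 m³/s; the ratio is 1.38.

1.38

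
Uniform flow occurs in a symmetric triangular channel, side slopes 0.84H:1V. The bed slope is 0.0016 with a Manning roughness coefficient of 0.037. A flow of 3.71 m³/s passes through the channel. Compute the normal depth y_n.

y_n = 2.25 m

Manning's equation rearranged: A R^(2/3) = nQ / (1·√S) = 0.037 × 3.71 / (√0.0016) = 3.432.
Try y = 2.48 m: A R^(2/3) = 4.443 — over.
Try y = 1.63 m: A R^(2/3) = 1.451 — short.
Try y = 2.25 m: A R^(2/3) = 3.427 — matches.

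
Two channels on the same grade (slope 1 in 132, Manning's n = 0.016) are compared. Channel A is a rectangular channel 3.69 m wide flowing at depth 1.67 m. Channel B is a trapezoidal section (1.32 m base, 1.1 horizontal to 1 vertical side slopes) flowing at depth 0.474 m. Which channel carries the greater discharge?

channel A

Channel A: Flow area A = b·y = 3.69 × 1.67 = 6.162 m². Wetted perimeter P = b + 2y = 3.69 + 2×1.67 = 7.03 m. Hydraulic radius R = A/P = 6.162/7.03 = 0.8766 m. Q_A = (1/0.016)·6.162·0.8766^(2/3)·√0.007576 = 30.7 m³/s.
Channel B: With bottom width b = 1.32 m and side slope z = 1.1: A = (b + zy)y = (1.32 + 1.1×0.474)×0.474 = 0.8728 m²; P = b + 2y√(1+z²) = 1.32 + 2×0.474×1.487 = 2.729 m. Hydraulic radius R = A/P = 0.8728/2.729 = 0.3198 m. Q_B = (1/0.016)·0.8728·0.3198^(2/3)·√0.007576 = 2.22 m³/s.
Q_A = 30.7 m³/s vs Q_B = 2.22 m³/s, so channel A carries more.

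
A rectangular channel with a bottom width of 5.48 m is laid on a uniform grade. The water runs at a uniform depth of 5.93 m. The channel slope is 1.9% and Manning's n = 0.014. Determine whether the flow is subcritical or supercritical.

Flow area A = b·y = 5.48 × 5.93 = 32.5 m². Wetted perimeter P = b + 2y = 5.48 + 2×5.93 = 17.34 m.
Hydraulic radius R = A/P = 32.5/17.34 = 1.874 m.
V = (1/n) R^(2/3) √S = (1/0.014) × 1.874^(2/3) × √0.019 = 14.97 m/s. Hydraulic depth D_h = A/T = 32.5/5.48 = 5.93 m.
Froude number Fr = V/√(g·D_h) = 14.97/√(9.81×5.93) = 1.96, which is greater than 1, so the flow is supercritical.

supercritical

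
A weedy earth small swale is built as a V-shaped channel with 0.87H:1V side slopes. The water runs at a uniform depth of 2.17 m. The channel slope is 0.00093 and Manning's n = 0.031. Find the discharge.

For a triangular section with side slope z = 0.87: A = zy² = 0.87×2.17² = 4.097 m²; P = 2y√(1+z²) = 2×2.17×1.325 = 5.753 m.
Hydraulic radius R = A/P = 4.097/5.753 = 0.7122 m.
Manning's equation: Q = (1/n) A R^(2/3) S^(1/2) = (1/0.031) × 4.097 × 0.7122^(2/3) × 0.00093^(1/2) = 3.21 m³/s.

Q = 3.21 m³/s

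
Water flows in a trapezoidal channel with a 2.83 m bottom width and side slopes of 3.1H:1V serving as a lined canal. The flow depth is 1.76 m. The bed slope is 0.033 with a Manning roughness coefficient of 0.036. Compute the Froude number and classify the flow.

supercritical

With bottom width b = 2.83 m and side slope z = 3.1: A = (b + zy)y = (2.83 + 3.1×1.76)×1.76 = 14.58 m²; P = b + 2y√(1+z²) = 2.83 + 2×1.76×3.257 = 14.3 m.
Hydraulic radius R = A/P = 14.58/14.3 = 1.02 m.
V = (1/n) R^(2/3) √S = (1/0.036) × 1.02^(2/3) × √0.033 = 5.114 m/s. Hydraulic depth D_h = A/T = 14.58/13.74 = 1.061 m.
Froude number Fr = V/√(g·D_h) = 5.114/√(9.81×1.061) = 1.58, which is greater than 1, so the flow is supercritical.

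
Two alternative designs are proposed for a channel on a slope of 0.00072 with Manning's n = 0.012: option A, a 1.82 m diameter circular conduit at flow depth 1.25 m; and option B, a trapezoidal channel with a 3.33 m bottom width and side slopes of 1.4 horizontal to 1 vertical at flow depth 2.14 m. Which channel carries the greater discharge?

channel B

Channel A: For a circular section of diameter D = 1.82 m at depth y = 1.25 m, the central angle is θ = 2 arccos(1 − 2y/D) = 3.907 rad. Then A = (D²/8)(θ − sin θ) = 1.905 m² and P = Dθ/2 = 3.556 m. Hydraulic radius R = A/P = 1.905/3.556 = 0.5357 m. Q_A = (1/0.012)·1.905·0.5357^(2/3)·√0.00072 = 2.81 m³/s.
Channel B: With bottom width b = 3.33 m and side slope z = 1.4: A = (b + zy)y = (3.33 + 1.4×2.14)×2.14 = 13.54 m²; P = b + 2y√(1+z²) = 3.33 + 2×2.14×1.72 = 10.69 m. Hydraulic radius R = A/P = 13.54/10.69 = 1.266 m. Q_B = (1/0.012)·13.54·1.266^(2/3)·√0.00072 = 35.42 m³/s.
Q_A = 2.81 m³/s vs Q_B = 35.42 m³/s, so channel B carries more.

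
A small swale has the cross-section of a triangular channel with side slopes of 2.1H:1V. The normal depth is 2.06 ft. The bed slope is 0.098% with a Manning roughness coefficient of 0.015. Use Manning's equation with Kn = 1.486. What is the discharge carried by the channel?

Q = 26.3 ft³/s

For a triangular section with side slope z = 2.1: A = zy² = 2.1×2.06² = 8.912 ft²; P = 2y√(1+z²) = 2×2.06×2.326 = 9.583 ft.
Hydraulic radius R = A/P = 8.912/9.583 = 0.9299 ft.
Manning's equation: Q = (1.486/n) A R^(2/3) S^(1/2) = (1.486/0.015) × 8.912 × 0.9299^(2/3) × 0.00098^(1/2) = 26.3 ft³/s.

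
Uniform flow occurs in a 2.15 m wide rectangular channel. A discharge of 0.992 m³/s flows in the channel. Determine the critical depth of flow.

For a rectangular channel, critical depth y_c = (q²/g)^(1/3) where q = Q/b = 0.992/2.15 = 0.4614 m²/s.
So y_c = (0.4614²/9.81)^(1/3) = 0.279 m.

y_c = 0.279 m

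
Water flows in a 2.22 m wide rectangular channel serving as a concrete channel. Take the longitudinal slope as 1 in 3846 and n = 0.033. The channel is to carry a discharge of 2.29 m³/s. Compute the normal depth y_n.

y_n = 2.51 m

Manning's equation rearranged: A R^(2/3) = nQ / (1·√S) = 0.033 × 2.29 / (√0.00026) = 4.687.
Try y = 1.72 m: A R^(2/3) = 2.937 — too small.
Try y = 2.91 m: A R^(2/3) = 5.583 — too large.
Try y = 2.51 m: A R^(2/3) = 4.68 — matches.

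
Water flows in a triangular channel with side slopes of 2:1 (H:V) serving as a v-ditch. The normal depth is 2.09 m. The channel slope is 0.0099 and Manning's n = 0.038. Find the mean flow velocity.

For a triangular section with side slope z = 2: A = zy² = 2×2.09² = 8.736 m²; P = 2y√(1+z²) = 2×2.09×2.236 = 9.347 m.
Hydraulic radius R = A/P = 8.736/9.347 = 0.9347 m.
From Manning's equation, V = (1/n) R^(2/3) S^(1/2) = (1/0.038) × 0.9347^(2/3) × 0.0099^(1/2) = 2.5 m/s.

V = 2.5 m/s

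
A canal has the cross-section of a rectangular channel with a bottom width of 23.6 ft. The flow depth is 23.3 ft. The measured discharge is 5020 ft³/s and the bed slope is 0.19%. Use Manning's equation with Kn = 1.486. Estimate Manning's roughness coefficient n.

Flow area A = b·y = 23.6 × 23.3 = 549.9 ft². Wetted perimeter P = b + 2y = 23.6 + 2×23.3 = 70.2 ft.
Hydraulic radius R = A/P = 549.9/70.2 = 7.833 ft.
Rearranging Manning's equation: n = (1.486/Q) A R^(2/3) S^(1/2) = (1.486/5020) × 549.9 × 7.833^(2/3) × √0.0019 = 0.028.

n = 0.028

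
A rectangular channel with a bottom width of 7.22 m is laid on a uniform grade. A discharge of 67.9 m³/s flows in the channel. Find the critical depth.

y_c = 2.08 m

For a rectangular channel, critical depth y_c = (q²/g)^(1/3) where q = Q/b = 67.9/7.22 = 9.404 m²/s.
So y_c = (9.404²/9.81)^(1/3) = 2.08 m.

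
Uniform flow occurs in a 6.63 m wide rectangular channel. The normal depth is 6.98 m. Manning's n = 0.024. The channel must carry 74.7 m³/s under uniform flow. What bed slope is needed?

S = 0.00051

Flow area A = b·y = 6.63 × 6.98 = 46.28 m². Wetted perimeter P = b + 2y = 6.63 + 2×6.98 = 20.59 m.
Hydraulic radius R = A/P = 46.28/20.59 = 2.248 m.
From Manning's equation, S = [nQ / (1 A R^(2/3))]² = [0.024 × 74.7 / (1 × 46.28 × 2.248^(2/3))]² = 0.00051.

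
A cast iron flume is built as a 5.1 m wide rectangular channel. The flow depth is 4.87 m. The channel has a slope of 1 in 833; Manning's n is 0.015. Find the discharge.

Q = 80.9 m³/s

Flow area A = b·y = 5.1 × 4.87 = 24.84 m². Wetted perimeter P = b + 2y = 5.1 + 2×4.87 = 14.84 m.
Hydraulic radius R = A/P = 24.84/14.84 = 1.674 m.
Manning's equation: Q = (1/n) A R^(2/3) S^(1/2) = (1/0.015) × 24.84 × 1.674^(2/3) × 0.0012^(1/2) = 80.9 m³/s.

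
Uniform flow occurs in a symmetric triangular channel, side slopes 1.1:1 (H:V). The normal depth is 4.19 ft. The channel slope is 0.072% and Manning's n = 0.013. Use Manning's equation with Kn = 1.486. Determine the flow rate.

For a triangular section with side slope z = 1.1: A = zy² = 1.1×4.19² = 19.31 ft²; P = 2y√(1+z²) = 2×4.19×1.487 = 12.46 ft.
Hydraulic radius R = A/P = 19.31/12.46 = 1.55 ft.
Manning's equation: Q = (1.486/n) A R^(2/3) S^(1/2) = (1.486/0.013) × 19.31 × 1.55^(2/3) × 0.00072^(1/2) = 79.3 ft³/s.

Q = 79.3 ft³/s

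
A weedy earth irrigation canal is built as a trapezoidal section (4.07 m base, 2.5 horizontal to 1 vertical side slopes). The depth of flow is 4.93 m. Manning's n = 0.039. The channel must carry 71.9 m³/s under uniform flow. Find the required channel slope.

S = 0.00033

With bottom width b = 4.07 m and side slope z = 2.5: A = (b + zy)y = (4.07 + 2.5×4.93)×4.93 = 80.83 m²; P = b + 2y√(1+z²) = 4.07 + 2×4.93×2.693 = 30.62 m.
Hydraulic radius R = A/P = 80.83/30.62 = 2.64 m.
From Manning's equation, S = [nQ / (1 A R^(2/3))]² = [0.039 × 71.9 / (1 × 80.83 × 2.64^(2/3))]² = 0.00033.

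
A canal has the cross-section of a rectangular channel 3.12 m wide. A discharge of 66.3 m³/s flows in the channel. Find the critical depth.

y_c = 3.58 m

For a rectangular channel, critical depth y_c = (q²/g)^(1/3) where q = Q/b = 66.3/3.12 = 21.25 m²/s.
So y_c = (21.25²/9.81)^(1/3) = 3.58 m.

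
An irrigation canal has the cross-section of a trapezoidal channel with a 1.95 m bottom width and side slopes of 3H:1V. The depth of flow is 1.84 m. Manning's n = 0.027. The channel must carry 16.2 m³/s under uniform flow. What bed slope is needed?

S = 0.000997

With bottom width b = 1.95 m and side slope z = 3: A = (b + zy)y = (1.95 + 3×1.84)×1.84 = 13.74 m²; P = b + 2y√(1+z²) = 1.95 + 2×1.84×3.162 = 13.59 m.
Hydraulic radius R = A/P = 13.74/13.59 = 1.012 m.
From Manning's equation, S = [nQ / (1 A R^(2/3))]² = [0.027 × 16.2 / (1 × 13.74 × 1.012^(2/3))]² = 0.000997.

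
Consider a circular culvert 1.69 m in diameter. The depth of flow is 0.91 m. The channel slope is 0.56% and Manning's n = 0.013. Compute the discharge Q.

For a circular section of diameter D = 1.69 m at depth y = 0.91 m, the central angle is θ = 2 arccos(1 − 2y/D) = 3.296 rad. Then A = (D²/8)(θ − sin θ) = 1.231 m² and P = Dθ/2 = 2.785 m.
Hydraulic radius R = A/P = 1.231/2.785 = 0.4422 m.
Manning's equation: Q = (1/n) A R^(2/3) S^(1/2) = (1/0.013) × 1.231 × 0.4422^(2/3) × 0.0056^(1/2) = 4.11 m³/s.

Q = 4.11 m³/s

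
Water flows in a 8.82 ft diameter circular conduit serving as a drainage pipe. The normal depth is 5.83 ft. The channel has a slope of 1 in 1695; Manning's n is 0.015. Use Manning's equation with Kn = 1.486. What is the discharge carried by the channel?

For a circular section of diameter D = 8.82 ft at depth y = 5.83 ft, the central angle is θ = 2 arccos(1 − 2y/D) = 3.797 rad. Then A = (D²/8)(θ − sin θ) = 42.85 ft² and P = Dθ/2 = 16.75 ft.
Hydraulic radius R = A/P = 42.85/16.75 = 2.559 ft.
Manning's equation: Q = (1.486/n) A R^(2/3) S^(1/2) = (1.486/0.015) × 42.85 × 2.559^(2/3) × 0.00059^(1/2) = 193 ft³/s.

Q = 193 ft³/s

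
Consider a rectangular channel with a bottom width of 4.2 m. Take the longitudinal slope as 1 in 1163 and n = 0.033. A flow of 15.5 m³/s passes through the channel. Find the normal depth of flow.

y_n = 3.47 m

Manning's equation rearranged: A R^(2/3) = nQ / (1·√S) = 0.033 × 15.5 / (√0.0008598) = 17.44.
At y = 4.22 m: A R^(2/3) = 22.2 — too large.
At y = 2.56 m: A R^(2/3) = 11.83 — too small.
At y = 3.47 m: A R^(2/3) = 17.43 — ≈ 17.44.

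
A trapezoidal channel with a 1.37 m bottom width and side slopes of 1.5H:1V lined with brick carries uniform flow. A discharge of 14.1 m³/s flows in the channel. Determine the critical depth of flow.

At critical depth, Q² T / (g A³) = 1, i.e. A³/T = Q²/g = 14.1²/9.81 = 20.27.
Try y = 1.54 m: A³/T = 30.39 — too large.
Try y = 1.39 m: A³/T = 19.99 — ≈ 20.27.

y_c = 1.39 m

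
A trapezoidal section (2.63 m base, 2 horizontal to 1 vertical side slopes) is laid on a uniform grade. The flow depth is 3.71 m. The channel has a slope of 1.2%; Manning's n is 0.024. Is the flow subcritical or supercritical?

supercritical

With bottom width b = 2.63 m and side slope z = 2: A = (b + zy)y = (2.63 + 2×3.71)×3.71 = 37.29 m²; P = b + 2y√(1+z²) = 2.63 + 2×3.71×2.236 = 19.22 m.
Hydraulic radius R = A/P = 37.29/19.22 = 1.94 m.
V = (1/n) R^(2/3) √S = (1/0.024) × 1.94^(2/3) × √0.012 = 7.099 m/s. Hydraulic depth D_h = A/T = 37.29/17.47 = 2.134 m.
Froude number Fr = V/√(g·D_h) = 7.099/√(9.81×2.134) = 1.55, which is greater than 1, so the flow is supercritical.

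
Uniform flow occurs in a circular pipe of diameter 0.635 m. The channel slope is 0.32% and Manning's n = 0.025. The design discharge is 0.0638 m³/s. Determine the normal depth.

y_n = 0.24 m

Manning's equation rearranged: A R^(2/3) = nQ / (1·√S) = 0.025 × 0.0638 / (√0.0032) = 0.0282.
At y = 0.299 m: A R^(2/3) = 0.04187 — high.
At y = 0.203 m: A R^(2/3) = 0.02055 — low.
At y = 0.24 m: A R^(2/3) = 0.02819 — close enough.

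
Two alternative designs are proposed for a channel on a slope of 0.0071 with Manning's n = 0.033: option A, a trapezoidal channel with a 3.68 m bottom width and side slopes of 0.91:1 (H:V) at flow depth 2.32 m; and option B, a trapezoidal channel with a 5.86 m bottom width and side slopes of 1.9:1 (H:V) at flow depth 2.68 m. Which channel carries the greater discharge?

Channel A: With bottom width b = 3.68 m and side slope z = 0.91: A = (b + zy)y = (3.68 + 0.91×2.32)×2.32 = 13.44 m²; P = b + 2y√(1+z²) = 3.68 + 2×2.32×1.352 = 9.954 m. Hydraulic radius R = A/P = 13.44/9.954 = 1.35 m. Q_A = (1/0.033)·13.44·1.35^(2/3)·√0.0071 = 41.9 m³/s.
Channel B: With bottom width b = 5.86 m and side slope z = 1.9: A = (b + zy)y = (5.86 + 1.9×2.68)×2.68 = 29.35 m²; P = b + 2y√(1+z²) = 5.86 + 2×2.68×2.147 = 17.37 m. Hydraulic radius R = A/P = 29.35/17.37 = 1.69 m. Q_B = (1/0.033)·29.35·1.69^(2/3)·√0.0071 = 106.3 m³/s.
Q_A = 41.9 m³/s vs Q_B = 106.3 m³/s, so channel B carries more.

channel B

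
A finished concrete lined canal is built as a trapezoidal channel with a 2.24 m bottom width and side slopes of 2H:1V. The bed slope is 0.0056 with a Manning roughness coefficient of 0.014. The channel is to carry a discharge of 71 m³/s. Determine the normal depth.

y_n = 1.99 m

Manning's equation rearranged: A R^(2/3) = nQ / (1·√S) = 0.014 × 71 / (√0.0056) = 13.28.
Try y = 2.22 m: A R^(2/3) = 16.92 — high.
Try y = 1.67 m: A R^(2/3) = 9.067 — low.
Try y = 1.99 m: A R^(2/3) = 13.28 — close enough.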